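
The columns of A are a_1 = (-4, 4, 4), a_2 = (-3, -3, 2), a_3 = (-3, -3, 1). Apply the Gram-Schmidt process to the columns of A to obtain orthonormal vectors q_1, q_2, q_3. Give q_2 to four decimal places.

a_1 = (-4, 4, 4); ‖a_1‖ = 6.9282, so q_1 = (-0.5774, 0.5774, 0.5774).
q_1·a_2 = (-0.5774)·(-3) + 0.5774·(-3) + 0.5774·2 = 1.1547.
u_2 = a_2 − 1.1547·q_1 = (-2.3333, -3.6667, 1.3333).
‖u_2‖ = 4.5461, so q_2 = (-0.5133, -0.8066, 0.2933).

q_2 = (-0.5133, -0.8066, 0.2933)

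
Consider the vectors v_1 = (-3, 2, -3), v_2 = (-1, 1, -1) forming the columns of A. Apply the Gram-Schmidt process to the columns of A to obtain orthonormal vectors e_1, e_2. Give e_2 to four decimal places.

v_1 = (-3, 2, -3); ‖v_1‖ = 4.6904, so e_1 = (-0.6396, 0.4264, -0.6396).
e_1·v_2 = (-0.6396)·(-1) + 0.4264·1 + (-0.6396)·(-1) = 1.7056.
u_2 = v_2 − 1.7056·e_1 = (0.0909, 0.2727, 0.0909).
‖u_2‖ = 0.3015, so e_2 = (0.3015, 0.9045, 0.3015).

e_2 = (0.3015, 0.9045, 0.3015)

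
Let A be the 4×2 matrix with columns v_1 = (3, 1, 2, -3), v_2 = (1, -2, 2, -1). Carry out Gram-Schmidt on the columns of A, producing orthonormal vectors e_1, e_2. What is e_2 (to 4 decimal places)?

e_2 = (-0.0162, -0.8739, 0.4855, 0.0162)

v_1 = (3, 1, 2, -3); ‖v_1‖ = 4.7958, so e_1 = (0.6255, 0.2085, 0.4170, -0.6255).
e_1·v_2 = 0.6255·1 + 0.2085·(-2) + 0.4170·2 + (-0.6255)·(-1) = 1.6681.
u_2 = v_2 − 1.6681·e_1 = (-0.0435, -2.3478, 1.3043, 0.0435).
‖u_2‖ = 2.6865, so e_2 = (-0.0162, -0.8739, 0.4855, 0.0162).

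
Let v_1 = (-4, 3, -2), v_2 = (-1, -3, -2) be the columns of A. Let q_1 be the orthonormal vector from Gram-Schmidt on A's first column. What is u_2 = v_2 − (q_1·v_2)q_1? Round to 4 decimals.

v_1 = (-4, 3, -2); ‖v_1‖ = 5.3852, so q_1 = (-0.7428, 0.5571, -0.3714).
q_1·v_2 = (-0.7428)·(-1) + 0.5571·(-3) + (-0.3714)·(-2) = -0.1857.
u_2 = v_2 + 0.1857·q_1 = (-1.1379, -2.8966, -2.0690).

u_2 = (-1.1379, -2.8966, -2.0690)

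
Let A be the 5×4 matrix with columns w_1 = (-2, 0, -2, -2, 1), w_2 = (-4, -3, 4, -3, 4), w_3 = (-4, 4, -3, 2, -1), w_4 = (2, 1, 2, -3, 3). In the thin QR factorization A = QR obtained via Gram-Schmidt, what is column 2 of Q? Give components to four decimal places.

q_1 = w_1/‖w_1‖ = (-2, 0, -2, -2, 1)/3.6056 = (-0.5547, 0.0000, -0.5547, -0.5547, 0.2774).
r_{12} = q_1·w_2 = 2.7735.
u_2 = w_2 − 2.7735·q_1 = (-2.4615, -3.0000, 5.5385, -1.4615, 3.2308).
‖u_2‖ = 7.6359, so q_2 = (-0.3224, -0.3929, 0.7253, -0.1914, 0.4231).

q_2 = (-0.3224, -0.3929, 0.7253, -0.1914, 0.4231)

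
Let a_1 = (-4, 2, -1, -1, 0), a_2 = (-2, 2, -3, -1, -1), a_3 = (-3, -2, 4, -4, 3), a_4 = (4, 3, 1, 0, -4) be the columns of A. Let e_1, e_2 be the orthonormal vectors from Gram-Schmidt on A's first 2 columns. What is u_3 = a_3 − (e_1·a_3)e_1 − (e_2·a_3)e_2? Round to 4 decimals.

u_3 = (0.2840, -1.6296, -0.2099, -4.1852, 0.9877)

e_1 = a_1/‖a_1‖ = (-4, 2, -1, -1, 0)/4.6904 = (-0.8528, 0.4264, -0.2132, -0.2132, 0.0000).
r_{12} = e_1·a_2 = 3.4112.
u_2 = a_2 − 3.4112·e_1 = (0.9091, 0.5455, -2.2727, -0.2727, -1.0000).
‖u_2‖ = 2.7136, so e_2 = (0.3350, 0.2010, -0.8375, -0.1005, -0.3685).
r_{13} = e_1·a_3 = 1.7056; r_{23} = e_2·a_3 = -5.4607.
u_3 = a_3 − 1.7056·e_1 + 5.4607·e_2 = (0.2840, -1.6296, -0.2099, -4.1852, 0.9877).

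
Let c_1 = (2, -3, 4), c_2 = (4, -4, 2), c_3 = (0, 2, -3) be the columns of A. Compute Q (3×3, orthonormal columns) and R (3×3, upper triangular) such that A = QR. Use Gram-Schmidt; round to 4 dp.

Q = [[0.3714, 0.6910, 0.6202], [-0.5571, -0.3685, 0.7442], [0.7428, -0.6219, 0.2481]], R = [[5.3852, 5.1995, -3.3425], [0.0000, 2.9942, 1.1286], [0.0000, 0.0000, 0.7442]]

c_1 = (2, -3, 4); ‖c_1‖ = 5.3852, so e_1 = (0.3714, -0.5571, 0.7428).
e_1·c_2 = 0.3714·4 + (-0.5571)·(-4) + 0.7428·2 = 5.1995.
u_2 = c_2 − 5.1995·e_1 = (2.0690, -1.1034, -1.8621).
‖u_2‖ = 2.9942, so e_2 = (0.6910, -0.3685, -0.6219).
e_1·c_3 = 0.3714·0 + (-0.5571)·2 + 0.7428·(-3) = -3.3425; e_2·c_3 = 0.6910·0 + (-0.3685)·2 + (-0.6219)·(-3) = 1.1286.
u_3 = c_3 + 3.3425·e_1 − 1.1286·e_2 = (0.4615, 0.5538, 0.1846).
‖u_3‖ = 0.7442, so e_3 = (0.6202, 0.7442, 0.2481).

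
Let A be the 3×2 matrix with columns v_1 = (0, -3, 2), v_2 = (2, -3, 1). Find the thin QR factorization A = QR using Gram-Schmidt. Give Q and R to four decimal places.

v_1 = (0, -3, 2); ‖v_1‖ = 3.6056, so e_1 = (0.0000, -0.8321, 0.5547).
e_1·v_2 = 0.0000·2 + (-0.8321)·(-3) + 0.5547·1 = 3.0509.
u_2 = v_2 − 3.0509·e_1 = (2.0000, -0.4615, -0.6923).
‖u_2‖ = 2.1662, so e_2 = (0.9233, -0.2131, -0.3196).

Q = [[0.0000, 0.9233], [-0.8321, -0.2131], [0.5547, -0.3196]], R = [[3.6056, 3.0509], [0.0000, 2.1662]]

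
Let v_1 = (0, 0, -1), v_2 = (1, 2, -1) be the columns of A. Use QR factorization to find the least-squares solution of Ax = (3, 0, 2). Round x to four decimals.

v_1 = (0, 0, -1); ‖v_1‖ = 1.0000, so q_1 = (0.0000, 0.0000, -1.0000).
q_1·v_2 = 0.0000·1 + 0.0000·2 + (-1.0000)·(-1) = 1.0000.
u_2 = v_2 − 1.0000·q_1 = (1.0000, 2.0000, 0.0000).
‖u_2‖ = 2.2361, so q_2 = (0.4472, 0.8944, 0.0000).
Qᵀb = (-2.0000, 1.3416).
Back-substitute: x_2 = 1.3416/2.2361 = 0.6000.
x_1 = (-2.0000 − 1.0000·0.6000)/1.0000 = -2.6000.

x = (-2.6000, 0.6000)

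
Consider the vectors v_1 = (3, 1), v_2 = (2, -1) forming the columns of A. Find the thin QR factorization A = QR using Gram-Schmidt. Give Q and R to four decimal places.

v_1 = (3, 1); ‖v_1‖ = 3.1623, so e_1 = (0.9487, 0.3162).
e_1·v_2 = 0.9487·2 + 0.3162·(-1) = 1.5811.
u_2 = v_2 − 1.5811·e_1 = (0.5000, -1.5000).
‖u_2‖ = 1.5811, so e_2 = (0.3162, -0.9487).

Q = [[0.9487, 0.3162], [0.3162, -0.9487]], R = [[3.1623, 1.5811], [0.0000, 1.5811]]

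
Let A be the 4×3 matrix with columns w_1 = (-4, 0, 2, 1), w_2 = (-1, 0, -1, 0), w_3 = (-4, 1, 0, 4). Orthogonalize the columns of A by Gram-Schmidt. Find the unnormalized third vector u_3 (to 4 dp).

u_3 = (0.5263, 1.0000, -0.5263, 3.1579)

e_1 = w_1/‖w_1‖ = (-4, 0, 2, 1)/4.5826 = (-0.8729, 0.0000, 0.4364, 0.2182).
r_{12} = e_1·w_2 = 0.4364.
u_2 = w_2 − 0.4364·e_1 = (-0.6190, 0.0000, -1.1905, -0.0952).
‖u_2‖ = 1.3452, so e_2 = (-0.4602, 0.0000, -0.8850, -0.0708).
r_{13} = e_1·w_3 = 4.3644; r_{23} = e_2·w_3 = 1.5576.
u_3 = w_3 − 4.3644·e_1 − 1.5576·e_2 = (0.5263, 1.0000, -0.5263, 3.1579).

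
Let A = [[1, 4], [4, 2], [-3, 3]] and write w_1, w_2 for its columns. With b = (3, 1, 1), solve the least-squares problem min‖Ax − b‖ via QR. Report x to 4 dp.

w_1 = (1, 4, -3); ‖w_1‖ = 5.0990, so q_1 = (0.1961, 0.7845, -0.5883).
q_1·w_2 = 0.1961·4 + 0.7845·2 + (-0.5883)·3 = 0.5883.
u_2 = w_2 − 0.5883·q_1 = (3.8846, 1.5385, 3.3462).
‖u_2‖ = 5.3529, so q_2 = (0.7257, 0.2874, 0.6251).
Qᵀb = (0.7845, 3.0896).
Back-substitute: x_2 = 3.0896/5.3529 = 0.5772.
x_1 = (0.7845 − 0.5883·0.5772)/5.0990 = 0.0872.

x = (0.0872, 0.5772)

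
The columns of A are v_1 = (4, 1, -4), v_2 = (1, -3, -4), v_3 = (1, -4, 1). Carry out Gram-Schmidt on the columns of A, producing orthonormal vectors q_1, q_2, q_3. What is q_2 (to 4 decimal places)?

q_2 = (-0.2554, -0.8465, -0.4671)

q_1 = v_1/‖v_1‖ = (4, 1, -4)/5.7446 = (0.6963, 0.1741, -0.6963).
r_{12} = q_1·v_2 = 2.9593.
u_2 = v_2 − 2.9593·q_1 = (-1.0606, -3.5152, -1.9394).
‖u_2‖ = 4.1524, so q_2 = (-0.2554, -0.8465, -0.4671).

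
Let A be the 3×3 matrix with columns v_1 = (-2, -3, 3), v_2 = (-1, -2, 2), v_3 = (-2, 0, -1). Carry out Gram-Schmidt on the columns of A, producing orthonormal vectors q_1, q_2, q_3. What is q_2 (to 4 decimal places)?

v_1 = (-2, -3, 3); ‖v_1‖ = 4.6904, so q_1 = (-0.4264, -0.6396, 0.6396).
q_1·v_2 = (-0.4264)·(-1) + (-0.6396)·(-2) + 0.6396·2 = 2.9848.
u_2 = v_2 − 2.9848·q_1 = (0.2727, -0.0909, 0.0909).
‖u_2‖ = 0.3015, so q_2 = (0.9045, -0.3015, 0.3015).

q_2 = (0.9045, -0.3015, 0.3015)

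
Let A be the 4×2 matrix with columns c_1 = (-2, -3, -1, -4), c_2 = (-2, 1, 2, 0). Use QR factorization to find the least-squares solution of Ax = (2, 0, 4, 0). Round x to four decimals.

c_1 = (-2, -3, -1, -4); ‖c_1‖ = 5.4772, so e_1 = (-0.3651, -0.5477, -0.1826, -0.7303).
e_1·c_2 = (-0.3651)·(-2) + (-0.5477)·1 + (-0.1826)·2 + (-0.7303)·0 = -0.1826.
u_2 = c_2 + 0.1826·e_1 = (-2.0667, 0.9000, 1.9667, -0.1333).
‖u_2‖ = 2.9944, so e_2 = (-0.6902, 0.3006, 0.6568, -0.0445).
Qᵀb = (-1.4606, 1.2468).
Back-substitute: x_2 = 1.2468/2.9944 = 0.4164.
x_1 = (-1.4606 + 0.1826·0.4164)/5.4772 = -0.2528.

x = (-0.2528, 0.4164)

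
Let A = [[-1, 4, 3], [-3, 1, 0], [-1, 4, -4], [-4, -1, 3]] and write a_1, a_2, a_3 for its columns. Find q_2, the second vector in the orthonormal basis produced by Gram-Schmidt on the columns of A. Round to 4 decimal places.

q_1 = a_1/‖a_1‖ = (-1, -3, -1, -4)/5.1962 = (-0.1925, -0.5774, -0.1925, -0.7698).
r_{12} = q_1·a_2 = -1.3472.
u_2 = a_2 + 1.3472·q_1 = (3.7407, 0.2222, 3.7407, -2.0370).
‖u_2‖ = 5.6732, so q_2 = (0.6594, 0.0392, 0.6594, -0.3591).

q_2 = (0.6594, 0.0392, 0.6594, -0.3591)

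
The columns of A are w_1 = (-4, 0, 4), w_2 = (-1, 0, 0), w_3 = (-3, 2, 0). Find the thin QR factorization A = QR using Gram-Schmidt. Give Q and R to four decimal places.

w_1 = (-4, 0, 4); ‖w_1‖ = 5.6569, so e_1 = (-0.7071, 0.0000, 0.7071).
e_1·w_2 = (-0.7071)·(-1) + 0.0000·0 + 0.7071·0 = 0.7071.
u_2 = w_2 − 0.7071·e_1 = (-0.5000, 0.0000, -0.5000).
‖u_2‖ = 0.7071, so e_2 = (-0.7071, 0.0000, -0.7071).
e_1·w_3 = (-0.7071)·(-3) + 0.0000·2 + 0.7071·0 = 2.1213; e_2·w_3 = (-0.7071)·(-3) + 0.0000·2 + (-0.7071)·0 = 2.1213.
u_3 = w_3 − 2.1213·e_1 − 2.1213·e_2 = (0.0000, 2.0000, 0.0000).
‖u_3‖ = 2.0000, so e_3 = (0.0000, 1.0000, 0.0000).

Q = [[-0.7071, -0.7071, 0.0000], [0.0000, 0.0000, 1.0000], [0.7071, -0.7071, 0.0000]], R = [[5.6569, 0.7071, 2.1213], [0.0000, 0.7071, 2.1213], [0.0000, 0.0000, 2.0000]]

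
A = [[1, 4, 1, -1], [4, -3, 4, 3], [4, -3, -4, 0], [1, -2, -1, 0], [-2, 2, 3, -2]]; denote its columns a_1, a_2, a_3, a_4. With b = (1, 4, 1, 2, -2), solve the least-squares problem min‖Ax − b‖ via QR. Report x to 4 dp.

x = (0.5874, 0.0759, 0.1199, 0.4913)

a_1 = (1, 4, 4, 1, -2); ‖a_1‖ = 6.1644, so q_1 = (0.1622, 0.6489, 0.6489, 0.1622, -0.3244).
q_1·a_2 = 0.1622·4 + 0.6489·(-3) + 0.6489·(-3) + 0.1622·(-2) + (-0.3244)·2 = -4.2178.
u_2 = a_2 + 4.2178·q_1 = (4.6842, -0.2632, -0.2632, -1.3158, 0.6316).
‖u_2‖ = 4.9204, so q_2 = (0.9520, -0.0535, -0.0535, -0.2674, 0.1284).
q_1·a_3 = 0.1622·1 + 0.6489·4 + 0.6489·(-4) + 0.1622·(-1) + (-0.3244)·3 = -0.9733; q_2·a_3 = 0.9520·1 + (-0.0535)·4 + (-0.0535)·(-4) + (-0.2674)·(-1) + 0.1284·3 = 1.6045.
u_3 = a_3 + 0.9733·q_1 − 1.6045·q_2 = (-0.3696, 4.7174, -3.2826, -0.4130, 2.4783).
‖u_3‖ = 6.2832, so q_3 = (-0.0588, 0.7508, -0.5224, -0.0657, 0.3944).
q_1·a_4 = 0.1622·(-1) + 0.6489·3 + 0.6489·0 + 0.1622·0 + (-0.3244)·(-2) = 2.4333; q_2·a_4 = 0.9520·(-1) + (-0.0535)·3 + (-0.0535)·0 + (-0.2674)·0 + 0.1284·(-2) = -1.3692; q_3·a_4 = (-0.0588)·(-1) + 0.7508·3 + (-0.5224)·0 + (-0.0657)·0 + 0.3944·(-2) = 1.5224.
u_4 = a_4 − 2.4333·q_1 + 1.3692·q_2 − 1.5224·q_3 = (-0.0018, 0.2048, -0.8568, -0.6608, -1.6352).
‖u_4‖ = 1.9715, so q_4 = (-0.0009, 0.1039, -0.4346, -0.3352, -0.8294).
Qᵀb = (4.3800, -0.1070, 1.5016, 0.9687).
Back-substitute: x_4 = 0.9687/1.9715 = 0.4913.
x_3 = (1.5016 − 1.5224·0.4913)/6.2832 = 0.1199.
x_2 = (-0.1070 − 1.6045·0.1199 + 1.3692·0.4913)/4.9204 = 0.0759.
x_1 = (4.3800 + 4.2178·0.0759 + 0.9733·0.1199 − 2.4333·0.4913)/6.1644 = 0.5874.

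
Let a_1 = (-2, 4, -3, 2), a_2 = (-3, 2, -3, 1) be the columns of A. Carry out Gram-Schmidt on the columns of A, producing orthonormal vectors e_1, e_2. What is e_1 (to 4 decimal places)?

e_1 = (-0.3482, 0.6963, -0.5222, 0.3482)

e_1 = a_1/‖a_1‖ = (-2, 4, -3, 2)/5.7446 = (-0.3482, 0.6963, -0.5222, 0.3482).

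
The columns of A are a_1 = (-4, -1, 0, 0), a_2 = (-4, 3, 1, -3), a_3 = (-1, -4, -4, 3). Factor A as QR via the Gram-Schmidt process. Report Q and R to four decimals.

Q = [[-0.9701, -0.1880, -0.0457], [-0.2425, 0.7521, 0.1827], [0.0000, 0.1998, -0.9786], [0.0000, -0.5993, -0.0827]], R = [[4.1231, 3.1530, 1.9403], [0.0000, 5.0059, -5.4172], [0.0000, 0.0000, 2.9816]]

a_1 = (-4, -1, 0, 0); ‖a_1‖ = 4.1231, so e_1 = (-0.9701, -0.2425, 0.0000, 0.0000).
e_1·a_2 = (-0.9701)·(-4) + (-0.2425)·3 + 0.0000·1 + 0.0000·(-3) = 3.1530.
u_2 = a_2 − 3.1530·e_1 = (-0.9412, 3.7647, 1.0000, -3.0000).
‖u_2‖ = 5.0059, so e_2 = (-0.1880, 0.7521, 0.1998, -0.5993).
e_1·a_3 = (-0.9701)·(-1) + (-0.2425)·(-4) + 0.0000·(-4) + 0.0000·3 = 1.9403; e_2·a_3 = (-0.1880)·(-1) + 0.7521·(-4) + 0.1998·(-4) + (-0.5993)·3 = -5.4172.
u_3 = a_3 − 1.9403·e_1 + 5.4172·e_2 = (-0.1362, 0.5446, -2.9178, -0.2465).
‖u_3‖ = 2.9816, so e_3 = (-0.0457, 0.1827, -0.9786, -0.0827).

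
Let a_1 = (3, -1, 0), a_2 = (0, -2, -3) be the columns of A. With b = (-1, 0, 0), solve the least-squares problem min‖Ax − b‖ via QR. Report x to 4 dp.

x = (-0.3095, 0.0476)

e_1 = a_1/‖a_1‖ = (3, -1, 0)/3.1623 = (0.9487, -0.3162, 0.0000).
r_{12} = e_1·a_2 = 0.6325.
u_2 = a_2 − 0.6325·e_1 = (-0.6000, -1.8000, -3.0000).
‖u_2‖ = 3.5496, so e_2 = (-0.1690, -0.5071, -0.8452).
Qᵀb = (-0.9487, 0.1690).
Back-substitute: x_2 = 0.1690/3.5496 = 0.0476.
x_1 = (-0.9487 − 0.6325·0.0476)/3.1623 = -0.3095.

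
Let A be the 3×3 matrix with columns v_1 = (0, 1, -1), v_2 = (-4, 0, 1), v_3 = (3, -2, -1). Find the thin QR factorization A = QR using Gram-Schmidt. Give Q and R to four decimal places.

v_1 = (0, 1, -1); ‖v_1‖ = 1.4142, so q_1 = (0.0000, 0.7071, -0.7071).
q_1·v_2 = 0.0000·(-4) + 0.7071·0 + (-0.7071)·1 = -0.7071.
u_2 = v_2 + 0.7071·q_1 = (-4.0000, 0.5000, 0.5000).
‖u_2‖ = 4.0620, so q_2 = (-0.9847, 0.1231, 0.1231).
q_1·v_3 = 0.0000·3 + 0.7071·(-2) + (-0.7071)·(-1) = -0.7071; q_2·v_3 = (-0.9847)·3 + 0.1231·(-2) + 0.1231·(-1) = -3.3235.
u_3 = v_3 + 0.7071·q_1 + 3.3235·q_2 = (-0.2727, -1.0909, -1.0909).
‖u_3‖ = 1.5667, so q_3 = (-0.1741, -0.6963, -0.6963).

Q = [[0.0000, -0.9847, -0.1741], [0.7071, 0.1231, -0.6963], [-0.7071, 0.1231, -0.6963]], R = [[1.4142, -0.7071, -0.7071], [0.0000, 4.0620, -3.3235], [0.0000, 0.0000, 1.5667]]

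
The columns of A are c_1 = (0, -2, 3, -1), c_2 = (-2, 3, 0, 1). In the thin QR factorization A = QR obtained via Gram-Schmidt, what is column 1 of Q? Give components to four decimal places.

c_1 = (0, -2, 3, -1); ‖c_1‖ = 3.7417, so e_1 = (0.0000, -0.5345, 0.8018, -0.2673).

e_1 = (0.0000, -0.5345, 0.8018, -0.2673)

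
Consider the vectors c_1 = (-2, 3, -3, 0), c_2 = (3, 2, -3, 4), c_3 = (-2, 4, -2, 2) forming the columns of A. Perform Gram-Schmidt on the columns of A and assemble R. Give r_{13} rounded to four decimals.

r_{13} = 4.6904

e_1 = c_1/‖c_1‖ = (-2, 3, -3, 0)/4.6904 = (-0.4264, 0.6396, -0.6396, 0.0000).
r_{13} = e_1·c_3 = 4.6904.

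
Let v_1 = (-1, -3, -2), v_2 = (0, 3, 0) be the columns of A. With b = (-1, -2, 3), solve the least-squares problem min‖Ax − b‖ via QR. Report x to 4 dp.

x = (-1.0000, -1.6667)

e_1 = v_1/‖v_1‖ = (-1, -3, -2)/3.7417 = (-0.2673, -0.8018, -0.5345).
r_{12} = e_1·v_2 = -2.4054.
u_2 = v_2 + 2.4054·e_1 = (-0.6429, 1.0714, -1.2857).
‖u_2‖ = 1.7928, so e_2 = (-0.3586, 0.5976, -0.7171).
Qᵀb = (0.2673, -2.9881).
Back-substitute: x_2 = -2.9881/1.7928 = -1.6667.
x_1 = (0.2673 + 2.4054·(-1.6667))/3.7417 = -1.0000.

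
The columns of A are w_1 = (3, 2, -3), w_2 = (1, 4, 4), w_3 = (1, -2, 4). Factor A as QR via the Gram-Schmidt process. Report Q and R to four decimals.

Q = [[0.6396, 0.1980, 0.7428], [0.4264, 0.7126, -0.5571], [-0.6396, 0.6730, 0.3714]], R = [[4.6904, -0.2132, -2.7716], [0.0000, 5.7406, 1.4648], [0.0000, 0.0000, 3.3425]]

e_1 = w_1/‖w_1‖ = (3, 2, -3)/4.6904 = (0.6396, 0.4264, -0.6396).
r_{12} = e_1·w_2 = -0.2132.
u_2 = w_2 + 0.2132·e_1 = (1.1364, 4.0909, 3.8636).
‖u_2‖ = 5.7406, so e_2 = (0.1980, 0.7126, 0.6730).
r_{13} = e_1·w_3 = -2.7716; r_{23} = e_2·w_3 = 1.4648.
u_3 = w_3 + 2.7716·e_1 − 1.4648·e_2 = (2.4828, -1.8621, 1.2414).
‖u_3‖ = 3.3425, so e_3 = (0.7428, -0.5571, 0.3714).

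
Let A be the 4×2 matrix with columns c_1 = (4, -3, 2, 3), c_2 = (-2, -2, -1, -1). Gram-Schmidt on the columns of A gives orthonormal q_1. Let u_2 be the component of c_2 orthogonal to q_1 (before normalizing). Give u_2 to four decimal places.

u_2 = (-1.2632, -2.5526, -0.6316, -0.4474)

c_1 = (4, -3, 2, 3); ‖c_1‖ = 6.1644, so q_1 = (0.6489, -0.4867, 0.3244, 0.4867).
q_1·c_2 = 0.6489·(-2) + (-0.4867)·(-2) + 0.3244·(-1) + 0.4867·(-1) = -1.1355.
u_2 = c_2 + 1.1355·q_1 = (-1.2632, -2.5526, -0.6316, -0.4474).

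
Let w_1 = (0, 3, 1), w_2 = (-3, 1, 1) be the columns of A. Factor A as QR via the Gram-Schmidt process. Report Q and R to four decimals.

w_1 = (0, 3, 1); ‖w_1‖ = 3.1623, so e_1 = (0.0000, 0.9487, 0.3162).
e_1·w_2 = 0.0000·(-3) + 0.9487·1 + 0.3162·1 = 1.2649.
u_2 = w_2 − 1.2649·e_1 = (-3.0000, -0.2000, 0.6000).
‖u_2‖ = 3.0659, so e_2 = (-0.9785, -0.0652, 0.1957).

Q = [[0.0000, -0.9785], [0.9487, -0.0652], [0.3162, 0.1957]], R = [[3.1623, 1.2649], [0.0000, 3.0659]]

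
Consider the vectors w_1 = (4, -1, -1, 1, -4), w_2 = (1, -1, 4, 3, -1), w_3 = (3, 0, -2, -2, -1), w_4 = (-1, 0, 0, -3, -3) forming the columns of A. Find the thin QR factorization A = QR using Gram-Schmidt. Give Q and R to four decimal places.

w_1 = (4, -1, -1, 1, -4); ‖w_1‖ = 5.9161, so e_1 = (0.6761, -0.1690, -0.1690, 0.1690, -0.6761).
e_1·w_2 = 0.6761·1 + (-0.1690)·(-1) + (-0.1690)·4 + 0.1690·3 + (-0.6761)·(-1) = 1.3522.
u_2 = w_2 − 1.3522·e_1 = (0.0857, -0.7714, 4.2286, 2.7714, -0.0857).
‖u_2‖ = 5.1158, so e_2 = (0.0168, -0.1508, 0.8266, 0.5417, -0.0168).
e_1·w_3 = 0.6761·3 + (-0.1690)·0 + (-0.1690)·(-2) + 0.1690·(-2) + (-0.6761)·(-1) = 2.7045; e_2·w_3 = 0.0168·3 + (-0.1508)·0 + 0.8266·(-2) + 0.5417·(-2) + (-0.0168)·(-1) = -2.6696.
u_3 = w_3 − 2.7045·e_1 + 2.6696·e_2 = (1.2162, 0.0546, 0.6638, -1.0109, 0.7838).
‖u_3‖ = 1.8865, so e_3 = (0.6447, 0.0289, 0.3518, -0.5359, 0.4155).
e_1·w_4 = 0.6761·(-1) + (-0.1690)·0 + (-0.1690)·0 + 0.1690·(-3) + (-0.6761)·(-3) = 0.8452; e_2·w_4 = 0.0168·(-1) + (-0.1508)·0 + 0.8266·0 + 0.5417·(-3) + (-0.0168)·(-3) = -1.5917; e_3·w_4 = 0.6447·(-1) + 0.0289·0 + 0.3518·0 + (-0.5359)·(-3) + 0.4155·(-3) = -0.2836.
u_4 = w_4 − 0.8452·e_1 + 1.5917·e_2 + 0.2836·e_3 = (-1.3620, -0.0890, 1.5583, -2.4325, -2.3374).
‖u_4‖ = 3.9588, so e_4 = (-0.3440, -0.0225, 0.3936, -0.6145, -0.5904).

Q = [[0.6761, 0.0168, 0.6447, -0.3440], [-0.1690, -0.1508, 0.0289, -0.0225], [-0.1690, 0.8266, 0.3518, 0.3936], [0.1690, 0.5417, -0.5359, -0.6145], [-0.6761, -0.0168, 0.4155, -0.5904]], R = [[5.9161, 1.3522, 2.7045, 0.8452], [0.0000, 5.1158, -2.6696, -1.5917], [0.0000, 0.0000, 1.8865, -0.2836], [0.0000, 0.0000, 0.0000, 3.9588]]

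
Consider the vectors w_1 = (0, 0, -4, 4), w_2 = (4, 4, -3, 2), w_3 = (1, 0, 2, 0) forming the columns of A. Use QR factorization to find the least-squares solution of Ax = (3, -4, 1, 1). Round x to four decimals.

w_1 = (0, 0, -4, 4); ‖w_1‖ = 5.6569, so e_1 = (0.0000, 0.0000, -0.7071, 0.7071).
e_1·w_2 = 0.0000·4 + 0.0000·4 + (-0.7071)·(-3) + 0.7071·2 = 3.5355.
u_2 = w_2 − 3.5355·e_1 = (4.0000, 4.0000, -0.5000, -0.5000).
‖u_2‖ = 5.7009, so e_2 = (0.7016, 0.7016, -0.0877, -0.0877).
e_1·w_3 = 0.0000·1 + 0.0000·0 + (-0.7071)·2 + 0.7071·0 = -1.4142; e_2·w_3 = 0.7016·1 + 0.7016·0 + (-0.0877)·2 + (-0.0877)·0 = 0.5262.
u_3 = w_3 + 1.4142·e_1 − 0.5262·e_2 = (0.6308, -0.3692, 1.0462, 1.0462).
‖u_3‖ = 1.6502, so e_3 = (0.3822, -0.2238, 0.6340, 0.6340).
Qᵀb = (0.0000, -0.8771, 3.3097).
Back-substitute: x_3 = 3.3097/1.6502 = 2.0056.
x_2 = (-0.8771 − 0.5262·2.0056)/5.7009 = -0.3390.
x_1 = (0.0000 − 3.5355·(-0.3390) + 1.4142·2.0056)/5.6569 = 0.7133.

x = (0.7133, -0.3390, 2.0056)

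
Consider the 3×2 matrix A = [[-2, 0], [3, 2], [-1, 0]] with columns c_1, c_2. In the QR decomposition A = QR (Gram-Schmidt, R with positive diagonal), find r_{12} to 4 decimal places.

c_1 = (-2, 3, -1); ‖c_1‖ = 3.7417, so e_1 = (-0.5345, 0.8018, -0.2673).
r_{12} = e_1·c_2 = 1.6036.

r_{12} = 1.6036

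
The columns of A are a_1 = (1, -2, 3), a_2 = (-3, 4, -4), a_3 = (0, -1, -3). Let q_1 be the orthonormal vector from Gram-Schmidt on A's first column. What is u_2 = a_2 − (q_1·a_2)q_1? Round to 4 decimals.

u_2 = (-1.3571, 0.7143, 0.9286)

a_1 = (1, -2, 3); ‖a_1‖ = 3.7417, so q_1 = (0.2673, -0.5345, 0.8018).
q_1·a_2 = 0.2673·(-3) + (-0.5345)·4 + 0.8018·(-4) = -6.1470.
u_2 = a_2 + 6.1470·q_1 = (-1.3571, 0.7143, 0.9286).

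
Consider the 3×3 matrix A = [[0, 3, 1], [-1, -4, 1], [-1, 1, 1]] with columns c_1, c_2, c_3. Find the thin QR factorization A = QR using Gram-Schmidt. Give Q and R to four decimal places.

c_1 = (0, -1, -1); ‖c_1‖ = 1.4142, so e_1 = (0.0000, -0.7071, -0.7071).
e_1·c_2 = 0.0000·3 + (-0.7071)·(-4) + (-0.7071)·1 = 2.1213.
u_2 = c_2 − 2.1213·e_1 = (3.0000, -2.5000, 2.5000).
‖u_2‖ = 4.6368, so e_2 = (0.6470, -0.5392, 0.5392).
e_1·c_3 = 0.0000·1 + (-0.7071)·1 + (-0.7071)·1 = -1.4142; e_2·c_3 = 0.6470·1 + (-0.5392)·1 + 0.5392·1 = 0.6470.
u_3 = c_3 + 1.4142·e_1 − 0.6470·e_2 = (0.5814, 0.3488, -0.3488).
‖u_3‖ = 0.7625, so e_3 = (0.7625, 0.4575, -0.4575).

Q = [[0.0000, 0.6470, 0.7625], [-0.7071, -0.5392, 0.4575], [-0.7071, 0.5392, -0.4575]], R = [[1.4142, 2.1213, -1.4142], [0.0000, 4.6368, 0.6470], [0.0000, 0.0000, 0.7625]]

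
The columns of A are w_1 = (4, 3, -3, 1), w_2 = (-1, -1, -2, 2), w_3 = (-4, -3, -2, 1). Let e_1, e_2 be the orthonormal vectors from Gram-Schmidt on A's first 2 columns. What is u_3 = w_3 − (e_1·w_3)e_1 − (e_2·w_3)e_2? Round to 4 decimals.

e_1 = w_1/‖w_1‖ = (4, 3, -3, 1)/5.9161 = (0.6761, 0.5071, -0.5071, 0.1690).
r_{12} = e_1·w_2 = 0.1690.
u_2 = w_2 − 0.1690·e_1 = (-1.1143, -1.0857, -1.9143, 1.9714).
‖u_2‖ = 3.1578, so e_2 = (-0.3529, -0.3438, -0.6062, 0.6243).
r_{13} = e_1·w_3 = -3.0426; r_{23} = e_2·w_3 = 4.2797.
u_3 = w_3 + 3.0426·e_1 − 4.2797·e_2 = (-0.4327, 0.0143, -0.9484, -1.1576).

u_3 = (-0.4327, 0.0143, -0.9484, -1.1576)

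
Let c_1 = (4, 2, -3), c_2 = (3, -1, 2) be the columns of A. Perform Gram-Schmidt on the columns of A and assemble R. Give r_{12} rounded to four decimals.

r_{12} = 0.7428

c_1 = (4, 2, -3); ‖c_1‖ = 5.3852, so q_1 = (0.7428, 0.3714, -0.5571).
r_{12} = q_1·c_2 = 0.7428.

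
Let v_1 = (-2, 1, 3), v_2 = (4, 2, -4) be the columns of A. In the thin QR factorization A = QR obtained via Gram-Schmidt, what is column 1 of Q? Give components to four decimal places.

q_1 = v_1/‖v_1‖ = (-2, 1, 3)/3.7417 = (-0.5345, 0.2673, 0.8018).

q_1 = (-0.5345, 0.2673, 0.8018)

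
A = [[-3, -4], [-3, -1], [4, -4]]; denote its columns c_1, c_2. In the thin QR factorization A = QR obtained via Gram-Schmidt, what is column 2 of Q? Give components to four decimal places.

c_1 = (-3, -3, 4); ‖c_1‖ = 5.8310, so e_1 = (-0.5145, -0.5145, 0.6860).
e_1·c_2 = (-0.5145)·(-4) + (-0.5145)·(-1) + 0.6860·(-4) = -0.1715.
u_2 = c_2 + 0.1715·e_1 = (-4.0882, -1.0882, -3.8824).
‖u_2‖ = 5.7420, so e_2 = (-0.7120, -0.1895, -0.6761).

e_2 = (-0.7120, -0.1895, -0.6761)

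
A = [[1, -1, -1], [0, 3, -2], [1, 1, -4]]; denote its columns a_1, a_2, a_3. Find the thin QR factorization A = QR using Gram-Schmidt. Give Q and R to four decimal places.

Q = [[0.7071, -0.3015, 0.6396], [0.0000, 0.9045, 0.4264], [0.7071, 0.3015, -0.6396]], R = [[1.4142, 0.0000, -3.5355], [0.0000, 3.3166, -2.7136], [0.0000, 0.0000, 1.0660]]

a_1 = (1, 0, 1); ‖a_1‖ = 1.4142, so q_1 = (0.7071, 0.0000, 0.7071).
q_1·a_2 = 0.7071·(-1) + 0.0000·3 + 0.7071·1 = 0.0000.
u_2 = a_2 + 0.0000·q_1 = (-1.0000, 3.0000, 1.0000).
‖u_2‖ = 3.3166, so q_2 = (-0.3015, 0.9045, 0.3015).
q_1·a_3 = 0.7071·(-1) + 0.0000·(-2) + 0.7071·(-4) = -3.5355; q_2·a_3 = (-0.3015)·(-1) + 0.9045·(-2) + 0.3015·(-4) = -2.7136.
u_3 = a_3 + 3.5355·q_1 + 2.7136·q_2 = (0.6818, 0.4545, -0.6818).
‖u_3‖ = 1.0660, so q_3 = (0.6396, 0.4264, -0.6396).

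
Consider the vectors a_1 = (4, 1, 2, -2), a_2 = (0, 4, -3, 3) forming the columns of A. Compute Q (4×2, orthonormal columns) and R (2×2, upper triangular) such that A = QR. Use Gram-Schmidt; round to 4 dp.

a_1 = (4, 1, 2, -2); ‖a_1‖ = 5.0000, so e_1 = (0.8000, 0.2000, 0.4000, -0.4000).
e_1·a_2 = 0.8000·0 + 0.2000·4 + 0.4000·(-3) + (-0.4000)·3 = -1.6000.
u_2 = a_2 + 1.6000·e_1 = (1.2800, 4.3200, -2.3600, 2.3600).
‖u_2‖ = 5.6071, so e_2 = (0.2283, 0.7704, -0.4209, 0.4209).

Q = [[0.8000, 0.2283], [0.2000, 0.7704], [0.4000, -0.4209], [-0.4000, 0.4209]], R = [[5.0000, -1.6000], [0.0000, 5.6071]]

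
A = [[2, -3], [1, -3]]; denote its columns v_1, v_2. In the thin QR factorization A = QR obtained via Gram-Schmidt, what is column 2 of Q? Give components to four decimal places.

q_2 = (0.4472, -0.8944)

v_1 = (2, 1); ‖v_1‖ = 2.2361, so q_1 = (0.8944, 0.4472).
q_1·v_2 = 0.8944·(-3) + 0.4472·(-3) = -4.0249.
u_2 = v_2 + 4.0249·q_1 = (0.6000, -1.2000).
‖u_2‖ = 1.3416, so q_2 = (0.4472, -0.8944).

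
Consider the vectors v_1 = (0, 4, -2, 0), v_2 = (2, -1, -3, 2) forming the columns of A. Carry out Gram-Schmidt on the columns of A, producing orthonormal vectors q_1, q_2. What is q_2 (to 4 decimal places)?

v_1 = (0, 4, -2, 0); ‖v_1‖ = 4.4721, so q_1 = (0.0000, 0.8944, -0.4472, 0.0000).
q_1·v_2 = 0.0000·2 + 0.8944·(-1) + (-0.4472)·(-3) + 0.0000·2 = 0.4472.
u_2 = v_2 − 0.4472·q_1 = (2.0000, -1.4000, -2.8000, 2.0000).
‖u_2‖ = 4.2190, so q_2 = (0.4740, -0.3318, -0.6637, 0.4740).

q_2 = (0.4740, -0.3318, -0.6637, 0.4740)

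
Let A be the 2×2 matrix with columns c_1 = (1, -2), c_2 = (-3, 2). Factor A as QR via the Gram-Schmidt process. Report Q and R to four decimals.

Q = [[0.4472, -0.8944], [-0.8944, -0.4472]], R = [[2.2361, -3.1305], [0.0000, 1.7889]]

c_1 = (1, -2); ‖c_1‖ = 2.2361, so q_1 = (0.4472, -0.8944).
q_1·c_2 = 0.4472·(-3) + (-0.8944)·2 = -3.1305.
u_2 = c_2 + 3.1305·q_1 = (-1.6000, -0.8000).
‖u_2‖ = 1.7889, so q_2 = (-0.8944, -0.4472).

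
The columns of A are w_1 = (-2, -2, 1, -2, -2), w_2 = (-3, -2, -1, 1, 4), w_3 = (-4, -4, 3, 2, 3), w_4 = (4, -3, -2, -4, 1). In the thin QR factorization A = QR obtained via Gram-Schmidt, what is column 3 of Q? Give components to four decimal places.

q_3 = (0.0570, -0.1894, 0.8292, 0.5222, 0.0248)

w_1 = (-2, -2, 1, -2, -2); ‖w_1‖ = 4.1231, so q_1 = (-0.4851, -0.4851, 0.2425, -0.4851, -0.4851).
q_1·w_2 = (-0.4851)·(-3) + (-0.4851)·(-2) + 0.2425·(-1) + (-0.4851)·1 + (-0.4851)·4 = -0.2425.
u_2 = w_2 + 0.2425·q_1 = (-3.1176, -2.1176, -0.9412, 0.8824, 3.8824).
‖u_2‖ = 5.5625, so q_2 = (-0.5605, -0.3807, -0.1692, 0.1586, 0.6980).
q_1·w_3 = (-0.4851)·(-4) + (-0.4851)·(-4) + 0.2425·3 + (-0.4851)·2 + (-0.4851)·3 = 2.1828; q_2·w_3 = (-0.5605)·(-4) + (-0.3807)·(-4) + (-0.1692)·3 + 0.1586·2 + 0.6980·3 = 5.6682.
u_3 = w_3 − 2.1828·q_1 − 5.6682·q_2 = (0.2357, -0.7833, 3.4297, 2.1597, 0.1027).
‖u_3‖ = 4.1360, so q_3 = (0.0570, -0.1894, 0.8292, 0.5222, 0.0248).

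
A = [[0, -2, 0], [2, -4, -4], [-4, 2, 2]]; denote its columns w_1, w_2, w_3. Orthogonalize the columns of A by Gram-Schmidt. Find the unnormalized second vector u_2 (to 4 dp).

w_1 = (0, 2, -4); ‖w_1‖ = 4.4721, so e_1 = (0.0000, 0.4472, -0.8944).
e_1·w_2 = 0.0000·(-2) + 0.4472·(-4) + (-0.8944)·2 = -3.5777.
u_2 = w_2 + 3.5777·e_1 = (-2.0000, -2.4000, -1.2000).

u_2 = (-2.0000, -2.4000, -1.2000)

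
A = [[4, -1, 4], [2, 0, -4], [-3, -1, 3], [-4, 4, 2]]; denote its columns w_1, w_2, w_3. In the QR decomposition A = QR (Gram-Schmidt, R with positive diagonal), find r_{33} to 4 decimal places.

r_{33} = 6.5347

e_1 = w_1/‖w_1‖ = (4, 2, -3, -4)/6.7082 = (0.5963, 0.2981, -0.4472, -0.5963).
r_{12} = e_1·w_2 = -2.5342.
u_2 = w_2 + 2.5342·e_1 = (0.5111, 0.7556, -2.1333, 2.4889).
‖u_2‖ = 3.4026, so e_2 = (0.1502, 0.2221, -0.6270, 0.7315).
r_{13} = e_1·w_3 = -1.3416; r_{23} = e_2·w_3 = -0.7053.
u_3 = w_3 + 1.3416·e_1 + 0.7053·e_2 = (4.9060, -3.4434, 1.9578, 1.7159).
r_{33} = ‖u_3‖ = 6.5347.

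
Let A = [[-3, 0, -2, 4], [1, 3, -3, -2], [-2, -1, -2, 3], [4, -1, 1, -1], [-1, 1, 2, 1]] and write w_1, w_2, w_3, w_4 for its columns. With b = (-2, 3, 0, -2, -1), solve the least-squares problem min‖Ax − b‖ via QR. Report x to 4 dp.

q_1 = w_1/‖w_1‖ = (-3, 1, -2, 4, -1)/5.5678 = (-0.5388, 0.1796, -0.3592, 0.7184, -0.1796).
r_{12} = q_1·w_2 = 0.0000.
u_2 = w_2 + 0.0000·q_1 = (0.0000, 3.0000, -1.0000, -1.0000, 1.0000).
‖u_2‖ = 3.4641, so q_2 = (0.0000, 0.8660, -0.2887, -0.2887, 0.2887).
r_{13} = q_1·w_3 = 1.6164; r_{23} = q_2·w_3 = -1.7321.
u_3 = w_3 − 1.6164·q_1 + 1.7321·q_2 = (-1.1290, -1.7903, -1.9194, -0.6613, 2.7903).
‖u_3‖ = 4.0481, so q_3 = (-0.2789, -0.4423, -0.4741, -0.1634, 0.6893).
r_{14} = q_1·w_4 = -4.4901; r_{24} = q_2·w_4 = -2.0207; r_{34} = q_3·w_4 = -0.8009.
u_4 = w_4 + 4.4901·q_1 + 2.0207·q_2 + 0.8009·q_3 = (1.3573, 0.2023, 0.4240, 1.5116, 1.3289).
‖u_4‖ = 2.4727, so q_4 = (0.5489, 0.0818, 0.1715, 0.6113, 0.5374).
Qᵀb = (0.3592, 2.8868, -1.1316, -2.6126).
Back-substitute: x_4 = -2.6126/2.4727 = -1.0566.
x_3 = (-1.1316 + 0.8009·(-1.0566))/4.0481 = -0.4886.
x_2 = (2.8868 + 1.7321·(-0.4886) + 2.0207·(-1.0566))/3.4641 = -0.0273.
x_1 = (0.3592 + 0.0000·(-0.0273) − 1.6164·(-0.4886) + 4.4901·(-1.0566))/5.5678 = -0.6457.

x = (-0.6457, -0.0273, -0.4886, -1.0566)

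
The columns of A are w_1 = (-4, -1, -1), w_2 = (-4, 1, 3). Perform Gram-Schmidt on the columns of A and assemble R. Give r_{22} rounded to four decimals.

r_{22} = 4.2426

w_1 = (-4, -1, -1); ‖w_1‖ = 4.2426, so e_1 = (-0.9428, -0.2357, -0.2357).
e_1·w_2 = (-0.9428)·(-4) + (-0.2357)·1 + (-0.2357)·3 = 2.8284.
u_2 = w_2 − 2.8284·e_1 = (-1.3333, 1.6667, 3.6667).
r_{22} = ‖u_2‖ = 4.2426.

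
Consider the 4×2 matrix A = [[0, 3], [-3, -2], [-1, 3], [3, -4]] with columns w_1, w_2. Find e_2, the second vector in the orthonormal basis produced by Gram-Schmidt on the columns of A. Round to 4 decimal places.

e_1 = w_1/‖w_1‖ = (0, -3, -1, 3)/4.3589 = (0.0000, -0.6882, -0.2294, 0.6882).
r_{12} = e_1·w_2 = -2.0647.
u_2 = w_2 + 2.0647·e_1 = (3.0000, -3.4211, 2.5263, -2.5789).
‖u_2‖ = 5.8083, so e_2 = (0.5165, -0.5890, 0.4349, -0.4440).

e_2 = (0.5165, -0.5890, 0.4349, -0.4440)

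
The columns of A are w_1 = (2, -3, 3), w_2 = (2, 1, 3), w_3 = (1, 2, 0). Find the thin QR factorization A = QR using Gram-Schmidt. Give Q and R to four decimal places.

w_1 = (2, -3, 3); ‖w_1‖ = 4.6904, so e_1 = (0.4264, -0.6396, 0.6396).
e_1·w_2 = 0.4264·2 + (-0.6396)·1 + 0.6396·3 = 2.1320.
u_2 = w_2 − 2.1320·e_1 = (1.0909, 2.3636, 1.6364).
‖u_2‖ = 3.0748, so e_2 = (0.3548, 0.7687, 0.5322).
e_1·w_3 = 0.4264·1 + (-0.6396)·2 + 0.6396·0 = -0.8528; e_2·w_3 = 0.3548·1 + 0.7687·2 + 0.5322·0 = 1.8922.
u_3 = w_3 + 0.8528·e_1 − 1.8922·e_2 = (0.6923, 0.0000, -0.4615).
‖u_3‖ = 0.8321, so e_3 = (0.8321, 0.0000, -0.5547).

Q = [[0.4264, 0.3548, 0.8321], [-0.6396, 0.7687, 0.0000], [0.6396, 0.5322, -0.5547]], R = [[4.6904, 2.1320, -0.8528], [0.0000, 3.0748, 1.8922], [0.0000, 0.0000, 0.8321]]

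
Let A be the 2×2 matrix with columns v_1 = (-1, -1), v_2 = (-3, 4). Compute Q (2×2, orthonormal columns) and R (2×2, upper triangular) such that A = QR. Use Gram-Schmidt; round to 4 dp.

Q = [[-0.7071, -0.7071], [-0.7071, 0.7071]], R = [[1.4142, -0.7071], [0.0000, 4.9497]]

v_1 = (-1, -1); ‖v_1‖ = 1.4142, so e_1 = (-0.7071, -0.7071).
e_1·v_2 = (-0.7071)·(-3) + (-0.7071)·4 = -0.7071.
u_2 = v_2 + 0.7071·e_1 = (-3.5000, 3.5000).
‖u_2‖ = 4.9497, so e_2 = (-0.7071, 0.7071).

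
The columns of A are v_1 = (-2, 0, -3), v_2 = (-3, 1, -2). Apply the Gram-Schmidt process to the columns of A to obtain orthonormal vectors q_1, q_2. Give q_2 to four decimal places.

v_1 = (-2, 0, -3); ‖v_1‖ = 3.6056, so q_1 = (-0.5547, 0.0000, -0.8321).
q_1·v_2 = (-0.5547)·(-3) + 0.0000·1 + (-0.8321)·(-2) = 3.3282.
u_2 = v_2 − 3.3282·q_1 = (-1.1538, 1.0000, 0.7692).
‖u_2‖ = 1.7097, so q_2 = (-0.6749, 0.5849, 0.4499).

q_2 = (-0.6749, 0.5849, 0.4499)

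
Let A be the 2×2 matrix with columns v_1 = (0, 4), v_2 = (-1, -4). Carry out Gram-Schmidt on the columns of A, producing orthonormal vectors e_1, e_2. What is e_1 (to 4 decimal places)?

v_1 = (0, 4); ‖v_1‖ = 4.0000, so e_1 = (0.0000, 1.0000).

e_1 = (0.0000, 1.0000)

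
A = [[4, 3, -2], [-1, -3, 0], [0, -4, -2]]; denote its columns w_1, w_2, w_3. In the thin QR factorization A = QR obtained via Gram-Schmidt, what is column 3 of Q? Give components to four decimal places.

q_3 = (0.2129, 0.8516, -0.4790)

w_1 = (4, -1, 0); ‖w_1‖ = 4.1231, so q_1 = (0.9701, -0.2425, 0.0000).
q_1·w_2 = 0.9701·3 + (-0.2425)·(-3) + 0.0000·(-4) = 3.6380.
u_2 = w_2 − 3.6380·q_1 = (-0.5294, -2.1176, -4.0000).
‖u_2‖ = 4.5568, so q_2 = (-0.1162, -0.4647, -0.8778).
q_1·w_3 = 0.9701·(-2) + (-0.2425)·0 + 0.0000·(-2) = -1.9403; q_2·w_3 = (-0.1162)·(-2) + (-0.4647)·0 + (-0.8778)·(-2) = 1.9880.
u_3 = w_3 + 1.9403·q_1 − 1.9880·q_2 = (0.1133, 0.4533, -0.2550).
‖u_3‖ = 0.5322, so q_3 = (0.2129, 0.8516, -0.4790).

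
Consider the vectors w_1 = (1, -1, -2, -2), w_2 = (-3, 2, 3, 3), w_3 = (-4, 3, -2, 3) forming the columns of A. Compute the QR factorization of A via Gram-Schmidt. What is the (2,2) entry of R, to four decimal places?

w_1 = (1, -1, -2, -2); ‖w_1‖ = 3.1623, so q_1 = (0.3162, -0.3162, -0.6325, -0.6325).
q_1·w_2 = 0.3162·(-3) + (-0.3162)·2 + (-0.6325)·3 + (-0.6325)·3 = -5.3759.
u_2 = w_2 + 5.3759·q_1 = (-1.3000, 0.3000, -0.4000, -0.4000).
r_{22} = ‖u_2‖ = 1.4491.

r_{22} = 1.4491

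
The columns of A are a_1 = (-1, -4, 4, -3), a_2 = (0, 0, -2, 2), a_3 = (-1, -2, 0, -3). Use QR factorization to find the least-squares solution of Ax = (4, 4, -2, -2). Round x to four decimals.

x = (-1.4909, -2.2000, 0.5455)

e_1 = a_1/‖a_1‖ = (-1, -4, 4, -3)/6.4807 = (-0.1543, -0.6172, 0.6172, -0.4629).
r_{12} = e_1·a_2 = -2.1602.
u_2 = a_2 + 2.1602·e_1 = (-0.3333, -1.3333, -0.6667, 1.0000).
‖u_2‖ = 1.8257, so e_2 = (-0.1826, -0.7303, -0.3651, 0.5477).
r_{13} = e_1·a_3 = 2.7775; r_{23} = e_2·a_3 = 0.0000.
u_3 = a_3 − 2.7775·e_1 + 0.0000·e_2 = (-0.5714, -0.2857, -1.7143, -1.7143).
‖u_3‖ = 2.5071, so e_3 = (-0.2279, -0.1140, -0.6838, -0.6838).
Qᵀb = (-3.3947, -4.0166, 1.3675).
Back-substitute: x_3 = 1.3675/2.5071 = 0.5455.
x_2 = (-4.0166 + 0.0000·0.5455)/1.8257 = -2.2000.
x_1 = (-3.3947 + 2.1602·(-2.2000) − 2.7775·0.5455)/6.4807 = -1.4909.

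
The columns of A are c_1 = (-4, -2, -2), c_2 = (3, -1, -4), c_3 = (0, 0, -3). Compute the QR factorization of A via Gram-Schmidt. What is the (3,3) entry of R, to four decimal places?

c_1 = (-4, -2, -2); ‖c_1‖ = 4.8990, so q_1 = (-0.8165, -0.4082, -0.4082).
q_1·c_2 = (-0.8165)·3 + (-0.4082)·(-1) + (-0.4082)·(-4) = -0.4082.
u_2 = c_2 + 0.4082·q_1 = (2.6667, -1.1667, -4.1667).
‖u_2‖ = 5.0827, so q_2 = (0.5247, -0.2295, -0.8198).
q_1·c_3 = (-0.8165)·0 + (-0.4082)·0 + (-0.4082)·(-3) = 1.2247; q_2·c_3 = 0.5247·0 + (-0.2295)·0 + (-0.8198)·(-3) = 2.4593.
u_3 = c_3 − 1.2247·q_1 − 2.4593·q_2 = (-0.2903, 1.0645, -0.4839).
r_{33} = ‖u_3‖ = 1.2048.

r_{33} = 1.2048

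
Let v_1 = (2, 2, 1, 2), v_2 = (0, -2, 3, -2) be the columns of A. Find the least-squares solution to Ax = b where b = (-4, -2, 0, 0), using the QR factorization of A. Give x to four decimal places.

v_1 = (2, 2, 1, 2); ‖v_1‖ = 3.6056, so e_1 = (0.5547, 0.5547, 0.2774, 0.5547).
e_1·v_2 = 0.5547·0 + 0.5547·(-2) + 0.2774·3 + 0.5547·(-2) = -1.3868.
u_2 = v_2 + 1.3868·e_1 = (0.7692, -1.2308, 3.3846, -1.2308).
‖u_2‖ = 3.8829, so e_2 = (0.1981, -0.3170, 0.8717, -0.3170).
Qᵀb = (-3.3282, -0.1585).
Back-substitute: x_2 = -0.1585/3.8829 = -0.0408.
x_1 = (-3.3282 + 1.3868·(-0.0408))/3.6056 = -0.9388.

x = (-0.9388, -0.0408)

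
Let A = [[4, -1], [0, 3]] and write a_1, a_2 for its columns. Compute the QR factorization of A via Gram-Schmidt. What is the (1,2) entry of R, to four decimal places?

r_{12} = -1.0000

e_1 = a_1/‖a_1‖ = (4, 0)/4.0000 = (1.0000, 0.0000).
r_{12} = e_1·a_2 = -1.0000.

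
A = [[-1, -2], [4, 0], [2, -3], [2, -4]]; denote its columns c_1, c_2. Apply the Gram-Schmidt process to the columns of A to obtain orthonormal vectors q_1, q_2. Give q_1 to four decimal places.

c_1 = (-1, 4, 2, 2); ‖c_1‖ = 5.0000, so q_1 = (-0.2000, 0.8000, 0.4000, 0.4000).

q_1 = (-0.2000, 0.8000, 0.4000, 0.4000)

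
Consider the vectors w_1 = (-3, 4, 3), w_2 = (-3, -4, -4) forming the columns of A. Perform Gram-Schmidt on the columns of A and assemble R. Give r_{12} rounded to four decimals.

q_1 = w_1/‖w_1‖ = (-3, 4, 3)/5.8310 = (-0.5145, 0.6860, 0.5145).
r_{12} = q_1·w_2 = -3.2585.

r_{12} = -3.2585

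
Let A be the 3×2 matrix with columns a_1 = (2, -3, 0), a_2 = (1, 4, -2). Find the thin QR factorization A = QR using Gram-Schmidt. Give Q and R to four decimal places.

a_1 = (2, -3, 0); ‖a_1‖ = 3.6056, so q_1 = (0.5547, -0.8321, 0.0000).
q_1·a_2 = 0.5547·1 + (-0.8321)·4 + 0.0000·(-2) = -2.7735.
u_2 = a_2 + 2.7735·q_1 = (2.5385, 1.6923, -2.0000).
‖u_2‖ = 3.6480, so q_2 = (0.6959, 0.4639, -0.5482).

Q = [[0.5547, 0.6959], [-0.8321, 0.4639], [0.0000, -0.5482]], R = [[3.6056, -2.7735], [0.0000, 3.6480]]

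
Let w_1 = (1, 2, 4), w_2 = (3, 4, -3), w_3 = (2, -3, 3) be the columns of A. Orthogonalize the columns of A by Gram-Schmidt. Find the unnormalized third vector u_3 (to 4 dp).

w_1 = (1, 2, 4); ‖w_1‖ = 4.5826, so q_1 = (0.2182, 0.4364, 0.8729).
q_1·w_2 = 0.2182·3 + 0.4364·4 + 0.8729·(-3) = -0.2182.
u_2 = w_2 + 0.2182·q_1 = (3.0476, 4.0952, -2.8095).
‖u_2‖ = 5.8269, so q_2 = (0.5230, 0.7028, -0.4822).
q_1·w_3 = 0.2182·2 + 0.4364·(-3) + 0.8729·3 = 1.7457; q_2·w_3 = 0.5230·2 + 0.7028·(-3) + (-0.4822)·3 = -2.5089.
u_3 = w_3 − 1.7457·q_1 + 2.5089·q_2 = (2.9313, -1.9986, 0.2665).

u_3 = (2.9313, -1.9986, 0.2665)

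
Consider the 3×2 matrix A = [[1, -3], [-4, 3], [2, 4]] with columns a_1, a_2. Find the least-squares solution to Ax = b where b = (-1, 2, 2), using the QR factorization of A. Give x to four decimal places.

x = (-0.0767, 0.4842)

a_1 = (1, -4, 2); ‖a_1‖ = 4.5826, so e_1 = (0.2182, -0.8729, 0.4364).
e_1·a_2 = 0.2182·(-3) + (-0.8729)·3 + 0.4364·4 = -1.5275.
u_2 = a_2 + 1.5275·e_1 = (-2.6667, 1.6667, 4.6667).
‖u_2‖ = 5.6273, so e_2 = (-0.4739, 0.2962, 0.8293).
Qᵀb = (-1.0911, 2.7248).
Back-substitute: x_2 = 2.7248/5.6273 = 0.4842.
x_1 = (-1.0911 + 1.5275·0.4842)/4.5826 = -0.0767.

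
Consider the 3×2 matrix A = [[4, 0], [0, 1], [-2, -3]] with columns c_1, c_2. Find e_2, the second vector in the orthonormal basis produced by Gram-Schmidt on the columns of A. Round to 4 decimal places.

c_1 = (4, 0, -2); ‖c_1‖ = 4.4721, so e_1 = (0.8944, 0.0000, -0.4472).
e_1·c_2 = 0.8944·0 + 0.0000·1 + (-0.4472)·(-3) = 1.3416.
u_2 = c_2 − 1.3416·e_1 = (-1.2000, 1.0000, -2.4000).
‖u_2‖ = 2.8636, so e_2 = (-0.4191, 0.3492, -0.8381).

e_2 = (-0.4191, 0.3492, -0.8381)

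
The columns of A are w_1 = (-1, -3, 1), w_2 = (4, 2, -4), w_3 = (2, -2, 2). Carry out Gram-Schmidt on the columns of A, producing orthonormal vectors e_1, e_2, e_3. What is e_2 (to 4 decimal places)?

e_2 = (0.6396, -0.4264, -0.6396)

w_1 = (-1, -3, 1); ‖w_1‖ = 3.3166, so e_1 = (-0.3015, -0.9045, 0.3015).
e_1·w_2 = (-0.3015)·4 + (-0.9045)·2 + 0.3015·(-4) = -4.2212.
u_2 = w_2 + 4.2212·e_1 = (2.7273, -1.8182, -2.7273).
‖u_2‖ = 4.2640, so e_2 = (0.6396, -0.4264, -0.6396).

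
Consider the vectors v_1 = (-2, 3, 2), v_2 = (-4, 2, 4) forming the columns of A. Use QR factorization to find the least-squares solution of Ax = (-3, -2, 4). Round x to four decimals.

x = (-1.8750, 1.8125)

v_1 = (-2, 3, 2); ‖v_1‖ = 4.1231, so q_1 = (-0.4851, 0.7276, 0.4851).
q_1·v_2 = (-0.4851)·(-4) + 0.7276·2 + 0.4851·4 = 5.3358.
u_2 = v_2 − 5.3358·q_1 = (-1.4118, -1.8824, 1.4118).
‖u_2‖ = 2.7440, so q_2 = (-0.5145, -0.6860, 0.5145).
Qᵀb = (1.9403, 4.9735).
Back-substitute: x_2 = 4.9735/2.7440 = 1.8125.
x_1 = (1.9403 − 5.3358·1.8125)/4.1231 = -1.8750.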